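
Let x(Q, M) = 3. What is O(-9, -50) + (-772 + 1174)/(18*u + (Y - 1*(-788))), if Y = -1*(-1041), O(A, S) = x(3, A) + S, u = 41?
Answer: -120247/2567 ≈ -46.843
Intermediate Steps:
O(A, S) = 3 + S
Y = 1041
O(-9, -50) + (-772 + 1174)/(18*u + (Y - 1*(-788))) = (3 - 50) + (-772 + 1174)/(18*41 + (1041 - 1*(-788))) = -47 + 402/(738 + (1041 + 788)) = -47 + 402/(738 + 1829) = -47 + 402/2567 = -120247/2567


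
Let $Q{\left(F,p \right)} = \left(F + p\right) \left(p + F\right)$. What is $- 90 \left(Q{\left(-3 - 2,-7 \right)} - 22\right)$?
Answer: $-10980$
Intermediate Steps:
$Q{\left(F,p \right)} = \left(F + p\right)^{2}$ ($Q{\left(F,p \right)} = \left(F + p\right) \left(F + p\right) = \left(F + p\right)^{2}$)
$- 90 \left(Q{\left(-3 - 2,-7 \right)} - 22\right) = - 90 \left(\left(\left(-3 - 2\right) - 7\right)^{2} - 22\right) = - 90 \left(\left(-5 - 7\right)^{2} - 22\right) = - 90 \left(\left(-12\right)^{2} - 22\right) = - 90 \left(144 - 22\right) = \left(-90\right) 122 = -10980$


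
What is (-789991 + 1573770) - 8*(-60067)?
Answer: 1264315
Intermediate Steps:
(-789991 + 1573770) - 8*(-60067) = 783779 + 480536 = 1264315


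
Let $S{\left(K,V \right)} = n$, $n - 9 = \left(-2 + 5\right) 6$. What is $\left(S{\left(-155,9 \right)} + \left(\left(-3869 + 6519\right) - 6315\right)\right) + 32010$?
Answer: $28372$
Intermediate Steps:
$n = 27$ ($n = 9 + \left(-2 + 5\right) 6 = 9 + 3 \cdot 6 = 9 + 18 = 27$)
$S{\left(K,V \right)} = 27$
$\left(S{\left(-155,9 \right)} + \left(\left(-3869 + 6519\right) - 6315\right)\right) + 32010 = \left(27 + \left(\left(-3869 + 6519\right) - 6315\right)\right) + 32010 = \left(27 + \left(2650 - 6315\right)\right) + 32010 = \left(27 - 3665\right) + 32010 = -3638 + 32010 = 28372$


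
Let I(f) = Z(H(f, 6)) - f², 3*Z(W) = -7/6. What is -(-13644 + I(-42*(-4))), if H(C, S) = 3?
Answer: 753631/18 ≈ 41868.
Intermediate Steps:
Z(W) = -7/18 (Z(W) = (-7/6)/3 = (-7*⅙)/3 = (⅓)*(-7/6) = -7/18)
I(f) = -7/18 - f²
-(-13644 + I(-42*(-4))) = -(-13644 + (-7/18 - (-42*(-4))²)) = -(-13644 + (-7/18 - 1*168²)) = -(-13644 + (-7/18 - 1*28224)) = -(-13644 + (-7/18 - 28224)) = -(-13644 - 508039/18) = -1*(-753631/18) = 753631/18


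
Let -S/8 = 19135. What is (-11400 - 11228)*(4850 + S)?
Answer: 3354148440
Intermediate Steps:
S = -153080 (S = -8*19135 = -153080)
(-11400 - 11228)*(4850 + S) = (-11400 - 11228)*(4850 - 153080) = -22628*(-148230) = 3354148440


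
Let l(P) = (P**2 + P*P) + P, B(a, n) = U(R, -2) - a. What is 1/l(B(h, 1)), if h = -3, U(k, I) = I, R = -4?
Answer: 1/3 ≈ 0.33333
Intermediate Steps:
B(a, n) = -2 - a
l(P) = P + 2*P**2 (l(P) = (P**2 + P**2) + P = 2*P**2 + P = P + 2*P**2)
1/l(B(h, 1)) = 1/((-2 - 1*(-3))*(1 + 2*(-2 - 1*(-3)))) = 1/((-2 + 3)*(1 + 2*(-2 + 3))) = 1/(1*(1 + 2*1)) = 1/(1*(1 + 2)) = 1/(1*3) = 1/3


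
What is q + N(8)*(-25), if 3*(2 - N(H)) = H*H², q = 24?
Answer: 12722/3 ≈ 4240.7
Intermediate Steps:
N(H) = 2 - H³/3 (N(H) = 2 - H*H²/3 = 2 - H³/3)
q + N(8)*(-25) = 24 + (2 - ⅓*8³)*(-25) = 24 + (2 - ⅓*512)*(-25) = 24 + (2 - 512/3)*(-25) = 24 - 506/3*(-25) = 24 + 12650/3 = 12722/3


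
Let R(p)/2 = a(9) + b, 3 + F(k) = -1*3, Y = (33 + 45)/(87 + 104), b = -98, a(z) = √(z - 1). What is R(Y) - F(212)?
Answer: -190 + 4*√2 ≈ -184.34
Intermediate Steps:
a(z) = √(-1 + z)
Y = 78/191 ≈ 0.40838
F(k) = -6 (F(k) = -3 - 1*3 = -3 - 3 = -6)
R(p) = -196 + 4*√2 (R(p) = 2*(√(-1 + 9) - 98) = 2*(√8 - 98) = 2*(2*√2 - 98) = 2*(-98 + 2*√2) = -196 + 4*√2)
R(Y) - F(212) = (-196 + 4*√2) - 1*(-6) = (-196 + 4*√2) + 6 = -190 + 4*√2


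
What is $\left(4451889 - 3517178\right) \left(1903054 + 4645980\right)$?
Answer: $6121454119174$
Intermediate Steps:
$\left(4451889 - 3517178\right) \left(1903054 + 4645980\right) = 934711 \cdot 6549034 = 6121454119174$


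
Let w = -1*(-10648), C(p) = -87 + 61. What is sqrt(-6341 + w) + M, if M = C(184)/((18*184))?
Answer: -13/1656 + sqrt(4307) ≈ 65.620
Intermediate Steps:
C(p) = -26
w = 10648
M = -13/1656 (M = -26/(18*184) = -26/3312 = -26*1/3312 = -13/1656 ≈ -0.0078502)
sqrt(-6341 + w) + M = sqrt(-6341 + 10648) - 13/1656 = sqrt(4307) - 13/1656 = -13/1656 + sqrt(4307)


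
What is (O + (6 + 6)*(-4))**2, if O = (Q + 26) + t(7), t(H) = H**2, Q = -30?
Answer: 9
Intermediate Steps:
O = 45 (O = (-30 + 26) + 7**2 = -4 + 49 = 45)
(O + (6 + 6)*(-4))**2 = (45 + (6 + 6)*(-4))**2 = (45 + 12*(-4))**2 = (45 - 48)**2 = (-3)**2 = 9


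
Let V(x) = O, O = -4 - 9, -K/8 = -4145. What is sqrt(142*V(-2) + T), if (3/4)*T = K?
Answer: sqrt(381306)/3 ≈ 205.83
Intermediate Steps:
K = 33160 (K = -8*(-4145) = 33160)
T = 132640/3 (T = (4/3)*33160 = 132640/3 ≈ 44213.)
O = -13
V(x) = -13
sqrt(142*V(-2) + T) = sqrt(142*(-13) + 132640/3) = sqrt(-1846 + 132640/3) = sqrt(127102/3) = sqrt(381306)/3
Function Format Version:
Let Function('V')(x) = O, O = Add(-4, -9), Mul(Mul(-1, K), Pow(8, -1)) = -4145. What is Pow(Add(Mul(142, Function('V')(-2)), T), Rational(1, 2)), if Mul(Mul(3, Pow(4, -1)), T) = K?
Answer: Mul(Rational(1, 3), Pow(381306, Rational(1, 2))) ≈ 205.83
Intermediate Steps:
K = 33160 (K = Mul(-8, -4145) = 33160)
T = Rational(132640, 3) (T = Mul(Rational(4, 3), 33160) = Rational(132640, 3) ≈ 44213.)
O = -13
Function('V')(x) = -13
Pow(Add(Mul(142, Function('V')(-2)), T), Rational(1, 2)) = Pow(Add(Mul(142, -13), Rational(132640, 3)), Rational(1, 2)) = Pow(Add(-1846, Rational(132640, 3)), Rational(1, 2)) = Pow(Rational(127102, 3), Rational(1, 2)) = Mul(Rational(1, 3), Pow(381306, Rational(1, 2)))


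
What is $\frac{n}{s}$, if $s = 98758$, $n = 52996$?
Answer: $\frac{26498}{49379} \approx 0.53662$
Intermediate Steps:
$\frac{n}{s} = \frac{52996}{98758} = 52996 \cdot \frac{1}{98758} = \frac{26498}{49379}$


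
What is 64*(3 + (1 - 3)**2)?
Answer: 448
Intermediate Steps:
64*(3 + (1 - 3)**2) = 64*(3 + (-2)**2) = 64*(3 + 4) = 64*7 = 448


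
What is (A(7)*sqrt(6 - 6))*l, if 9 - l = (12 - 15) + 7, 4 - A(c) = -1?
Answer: 0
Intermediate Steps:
A(c) = 5 (A(c) = 4 - 1*(-1) = 4 + 1 = 5)
l = 5 (l = 9 - ((12 - 15) + 7) = 9 - (-3 + 7) = 9 - 1*4 = 9 - 4 = 5)
(A(7)*sqrt(6 - 6))*l = (5*sqrt(6 - 6))*5 = (5*sqrt(0))*5 = (5*0)*5 = 0*5 = 0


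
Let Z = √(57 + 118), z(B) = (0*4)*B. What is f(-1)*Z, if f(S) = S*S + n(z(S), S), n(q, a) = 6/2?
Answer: 20*√7 ≈ 52.915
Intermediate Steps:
z(B) = 0 (z(B) = 0*B = 0)
Z = 5*√7 (Z = √175 = 5*√7 ≈ 13.229)
n(q, a) = 3 (n(q, a) = 6*(½) = 3)
f(S) = 3 + S² (f(S) = S*S + 3 = S² + 3 = 3 + S²)
f(-1)*Z = (3 + (-1)²)*(5*√7) = (3 + 1)*(5*√7) = 4*(5*√7) = 20*√7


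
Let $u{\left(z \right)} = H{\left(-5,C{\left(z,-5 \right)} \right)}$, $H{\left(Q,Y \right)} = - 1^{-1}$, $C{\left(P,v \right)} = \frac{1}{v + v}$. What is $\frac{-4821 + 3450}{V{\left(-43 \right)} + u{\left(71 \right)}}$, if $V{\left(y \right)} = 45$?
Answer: $- \frac{1371}{44} \approx -31.159$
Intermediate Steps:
$C{\left(P,v \right)} = \frac{1}{2 v}$
$H{\left(Q,Y \right)} = -1$ ($H{\left(Q,Y \right)} = \left(-1\right) 1 = -1$)
$u{\left(z \right)} = -1$
$\frac{-4821 + 3450}{V{\left(-43 \right)} + u{\left(71 \right)}} = \frac{-4821 + 3450}{45 - 1} = - \frac{1371}{44}$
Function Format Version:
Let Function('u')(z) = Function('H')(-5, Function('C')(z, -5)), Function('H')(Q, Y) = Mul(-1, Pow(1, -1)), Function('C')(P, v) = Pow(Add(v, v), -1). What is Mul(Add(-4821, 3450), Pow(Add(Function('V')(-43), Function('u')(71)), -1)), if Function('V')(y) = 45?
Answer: Rational(-1371, 44) ≈ -31.159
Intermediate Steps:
Function('C')(P, v) = Mul(Rational(1, 2), Pow(v, -1)) (Function('C')(P, v) = Pow(Mul(2, v), -1) = Mul(Rational(1, 2), Pow(v, -1)))
Function('H')(Q, Y) = -1 (Function('H')(Q, Y) = Mul(-1, 1) = -1)
Function('u')(z) = -1
Mul(Add(-4821, 3450), Pow(Add(Function('V')(-43), Function('u')(71)), -1)) = Mul(Add(-4821, 3450), Pow(Add(45, -1), -1)) = Mul(-1371, Pow(44, -1)) = Mul(-1371, Rational(1, 44)) = Rational(-1371, 44)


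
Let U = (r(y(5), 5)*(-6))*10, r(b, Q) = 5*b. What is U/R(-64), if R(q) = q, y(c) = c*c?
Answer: 1875/16 ≈ 117.19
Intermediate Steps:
y(c) = c²
U = -7500 (U = ((5*5²)*(-6))*10 = ((5*25)*(-6))*10 = (125*(-6))*10 = -750*10 = -7500)
U/R(-64) = -7500/(-64) = -7500*(-1/64) = 1875/16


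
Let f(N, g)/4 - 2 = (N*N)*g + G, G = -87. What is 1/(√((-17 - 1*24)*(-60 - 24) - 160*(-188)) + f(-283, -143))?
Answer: -11452812/524667610820995 - 17*√29/1049335221641990 ≈ -2.1829e-8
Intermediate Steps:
f(N, g) = -340 + 4*g*N² (f(N, g) = 8 + 4*((N*N)*g - 87) = 8 + 4*(N²*g - 87) = 8 + 4*(g*N² - 87) = 8 + 4*(-87 + g*N²) = 8 + (-348 + 4*g*N²) = -340 + 4*g*N²)
1/(√((-17 - 1*24)*(-60 - 24) - 160*(-188)) + f(-283, -143)) = 1/(√((-17 - 1*24)*(-60 - 24) - 160*(-188)) + (-340 + 4*(-143)*(-283)²)) = 1/(√((-17 - 24)*(-84) + 30080) + (-340 + 4*(-143)*80089)) = 1/(√(-41*(-84) + 30080) + (-340 - 45810908)) = 1/(√(3444 + 30080) - 45811248) = 1/(√33524 - 45811248) = 1/(34*√29 - 45811248) = 1/(-45811248 + 34*√29)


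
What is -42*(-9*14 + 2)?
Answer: 5208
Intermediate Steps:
-42*(-9*14 + 2) = -42*(-126 + 2) = -42*(-124) = 5208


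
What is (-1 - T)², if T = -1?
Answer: 0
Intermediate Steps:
(-1 - T)² = (-1 - 1*(-1))² = (-1 + 1)² = 0² = 0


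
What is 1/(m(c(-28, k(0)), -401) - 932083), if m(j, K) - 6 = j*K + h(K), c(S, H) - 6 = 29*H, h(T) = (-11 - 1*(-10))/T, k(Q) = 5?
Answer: -401/398043827 ≈ -1.0074e-6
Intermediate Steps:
h(T) = -1/T (h(T) = (-11 + 10)/T = -1/T)
c(S, H) = 6 + 29*H
m(j, K) = 6 - 1/K + K*j (m(j, K) = 6 + (j*K - 1/K) = 6 + (K*j - 1/K) = 6 + (-1/K + K*j) = 6 - 1/K + K*j)
1/(m(c(-28, k(0)), -401) - 932083) = 1/((6 - 1/(-401) - 401*(6 + 29*5)) - 932083) = 1/((6 - 1*(-1/401) - 401*(6 + 145)) - 932083) = 1/((6 + 1/401 - 401*151) - 932083) = 1/((6 + 1/401 - 60551) - 932083) = 1/(-24278544/401 - 932083) = 1/(-398043827/401) = -401/398043827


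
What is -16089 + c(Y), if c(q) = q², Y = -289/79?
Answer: -100327928/6241 ≈ -16076.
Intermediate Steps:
Y = -289/79 (Y = -289*1/79 = -289/79 ≈ -3.6582)
-16089 + c(Y) = -16089 + (-289/79)² = -16089 + 83521/6241 = -100327928/6241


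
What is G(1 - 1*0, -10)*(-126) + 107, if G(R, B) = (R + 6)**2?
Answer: -6067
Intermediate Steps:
G(R, B) = (6 + R)**2
G(1 - 1*0, -10)*(-126) + 107 = (6 + (1 - 1*0))**2*(-126) + 107 = (6 + (1 + 0))**2*(-126) + 107 = (6 + 1)**2*(-126) + 107 = 7**2*(-126) + 107 = 49*(-126) + 107 = -6174 + 107 = -6067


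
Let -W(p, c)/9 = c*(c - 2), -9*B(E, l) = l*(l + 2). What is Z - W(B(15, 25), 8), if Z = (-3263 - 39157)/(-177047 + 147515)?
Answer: 1066687/2461 ≈ 433.44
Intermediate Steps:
B(E, l) = -l*(2 + l)/9 (B(E, l) = -l*(l + 2)/9 = -l*(2 + l)/9)
W(p, c) = -9*c*(-2 + c) (W(p, c) = -9*c*(c - 2) = -9*c*(-2 + c))
Z = 3535/2461 (Z = -42420/(-29532) = -42420*(-1/29532) = 3535/2461 ≈ 1.4364)
Z - W(B(15, 25), 8) = 3535/2461 - 9*8*(2 - 1*8) = 3535/2461 - 9*8*(2 - 8) = 3535/2461 - 9*8*(-6) = 3535/2461 - 1*(-432) = 3535/2461 + 432 = 1066687/2461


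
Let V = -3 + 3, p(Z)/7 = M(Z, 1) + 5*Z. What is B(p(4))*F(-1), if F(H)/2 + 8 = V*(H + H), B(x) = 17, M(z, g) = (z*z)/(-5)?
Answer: -272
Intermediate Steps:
M(z, g) = -z²/5 (M(z, g) = z²*(-⅕) = -z²/5)
p(Z) = 35*Z - 7*Z²/5 (p(Z) = 7*(-Z²/5 + 5*Z) = 7*(5*Z - Z²/5) = 35*Z - 7*Z²/5)
V = 0
F(H) = -16 (F(H) = -16 + 2*(0*(H + H)) = -16 + 2*(0*(2*H)) = -16 + 2*0 = -16 + 0 = -16)
B(p(4))*F(-1) = 17*(-16) = -272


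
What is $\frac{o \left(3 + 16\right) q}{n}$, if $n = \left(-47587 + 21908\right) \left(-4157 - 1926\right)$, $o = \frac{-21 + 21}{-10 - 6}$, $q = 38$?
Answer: $0$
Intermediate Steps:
$o = 0$ ($o = \frac{0}{-16} = 0 \left(- \frac{1}{16}\right) = 0$)
$n = 156205357$ ($n = \left(-25679\right) \left(-6083\right) = 156205357$)
$\frac{o \left(3 + 16\right) q}{n} = \frac{0 \left(3 + 16\right) 38}{156205357} = 0 \cdot 19 \cdot 38 \cdot \frac{1}{156205357} = 0 \cdot 38 \cdot \frac{1}{156205357} = 0 \cdot \frac{1}{156205357} = 0$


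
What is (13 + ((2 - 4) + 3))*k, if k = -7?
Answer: -98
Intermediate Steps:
(13 + ((2 - 4) + 3))*k = (13 + ((2 - 4) + 3))*(-7) = (13 + (-2 + 3))*(-7) = (13 + 1)*(-7) = 14*(-7) = -98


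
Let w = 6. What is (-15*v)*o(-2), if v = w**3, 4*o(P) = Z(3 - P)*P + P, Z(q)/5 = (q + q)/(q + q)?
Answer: 9720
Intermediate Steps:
Z(q) = 5 (Z(q) = 5*((q + q)/(q + q)) = 5*((2*q)/((2*q))) = 5*((2*q)*(1/(2*q))) = 5*1 = 5)
o(P) = 3*P/2 (o(P) = (5*P + P)/4 = (6*P)/4 = 3*P/2)
v = 216 (v = 6**3 = 216)
(-15*v)*o(-2) = (-15*216)*((3/2)*(-2)) = -3240*(-3) = 9720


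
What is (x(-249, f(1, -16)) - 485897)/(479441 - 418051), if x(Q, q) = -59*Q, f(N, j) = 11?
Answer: -235603/30695 ≈ -7.6756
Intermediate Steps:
(x(-249, f(1, -16)) - 485897)/(479441 - 418051) = (-59*(-249) - 485897)/(479441 - 418051) = (14691 - 485897)/61390 = -471206*1/61390 = -235603/30695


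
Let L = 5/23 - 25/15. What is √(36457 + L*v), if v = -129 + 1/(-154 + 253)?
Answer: √189988908153/2277 ≈ 191.43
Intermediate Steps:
L = -100/69 (L = 5*(1/23) - 25*1/15 = 5/23 - 5/3 = -100/69 ≈ -1.4493)
v = -12770/99 (v = -129 + 1/99 = -12770/99 ≈ -128.99)
√(36457 + L*v) = √(36457 - 100/69*(-12770/99)) = √(36457 + 1277000/6831) = √(250314767/6831) = √189988908153/2277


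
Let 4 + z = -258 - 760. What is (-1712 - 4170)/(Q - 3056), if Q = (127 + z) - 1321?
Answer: 2941/2636 ≈ 1.1157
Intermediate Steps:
z = -1022 (z = -4 + (-258 - 760) = -4 - 1018 = -1022)
Q = -2216 (Q = (127 - 1022) - 1321 = -895 - 1321 = -2216)
(-1712 - 4170)/(Q - 3056) = (-1712 - 4170)/(-2216 - 3056) = -5882/(-5272) = -5882*(-1/5272) = 2941/2636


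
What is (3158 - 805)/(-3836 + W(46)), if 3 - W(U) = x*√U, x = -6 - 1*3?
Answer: -9019049/14688163 - 21177*√46/14688163 ≈ -0.62381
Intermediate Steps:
x = -9 (x = -6 - 3 = -9)
W(U) = 3 + 9*√U (W(U) = 3 - (-9)*√U = 3 + 9*√U)
(3158 - 805)/(-3836 + W(46)) = (3158 - 805)/(-3836 + (3 + 9*√46)) = 2353/(-3833 + 9*√46)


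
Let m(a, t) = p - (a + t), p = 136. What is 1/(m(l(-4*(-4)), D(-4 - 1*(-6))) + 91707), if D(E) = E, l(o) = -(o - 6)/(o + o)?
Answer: 16/1469461 ≈ 1.0888e-5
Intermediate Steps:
l(o) = -(-6 + o)/(2*o)
m(a, t) = 136 - a - t (m(a, t) = 136 - (a + t) = 136 + (-a - t) = 136 - a - t)
1/(m(l(-4*(-4)), D(-4 - 1*(-6))) + 91707) = 1/((136 - (6 - (-4)*(-4))/(2*((-4*(-4)))) - (-4 - 1*(-6))) + 91707) = 1/((136 - (6 - 1*16)/(2*16) - (-4 + 6)) + 91707) = 1/((136 - (6 - 16)/(2*16) - 1*2) + 91707) = 1/((136 - (-10)/(2*16) - 2) + 91707) = 1/((136 - 1*(-5/16) - 2) + 91707) = 1/((136 + 5/16 - 2) + 91707) = 1/(2149/16 + 91707) = 1/(1469461/16) = 16/1469461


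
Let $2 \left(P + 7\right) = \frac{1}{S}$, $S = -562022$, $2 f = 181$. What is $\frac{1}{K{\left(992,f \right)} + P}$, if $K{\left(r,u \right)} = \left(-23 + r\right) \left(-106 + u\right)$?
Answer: $- \frac{1124044}{16890447167} \approx -6.6549 \cdot 10^{-5}$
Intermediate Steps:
$f = \frac{181}{2}$ ($f = \frac{1}{2} \cdot 181 = \frac{181}{2} \approx 90.5$)
$K{\left(r,u \right)} = \left(-106 + u\right) \left(-23 + r\right)$
$P = - \frac{7868309}{1124044}$ ($P = -7 + \frac{1}{2 \left(-562022\right)} = -7 + \frac{1}{2} \left(- \frac{1}{562022}\right) = -7 - \frac{1}{1124044} = - \frac{7868309}{1124044} \approx -7.0$)
$\frac{1}{K{\left(992,f \right)} + P} = \frac{1}{\left(2438 - 105152 - \frac{4163}{2} + 992 \cdot \frac{181}{2}\right) - \frac{7868309}{1124044}} = \frac{1}{\left(2438 - 105152 - \frac{4163}{2} + 89776\right) - \frac{7868309}{1124044}} = \frac{1}{- \frac{30039}{2} - \frac{7868309}{1124044}} = \frac{1}{- \frac{16890447167}{1124044}} = - \frac{1124044}{16890447167}$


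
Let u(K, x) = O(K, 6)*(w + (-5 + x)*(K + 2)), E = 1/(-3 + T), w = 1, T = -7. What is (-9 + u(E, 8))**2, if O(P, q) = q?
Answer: 24336/25 ≈ 973.44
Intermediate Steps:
E = -1/10 (E = 1/(-3 - 7) = 1/(-10) = -1/10 ≈ -0.10000)
u(K, x) = 6 + 6*(-5 + x)*(2 + K) (u(K, x) = 6*(1 + (-5 + x)*(K + 2)) = 6*(1 + (-5 + x)*(2 + K)) = 6 + 6*(-5 + x)*(2 + K))
(-9 + u(E, 8))**2 = (-9 + (-54 - 30*(-1/10) + 12*8 + 6*(-1/10)*8))**2 = (-9 + (-54 + 3 + 96 - 24/5))**2 = (-9 + 201/5)**2 = (156/5)**2 = 24336/25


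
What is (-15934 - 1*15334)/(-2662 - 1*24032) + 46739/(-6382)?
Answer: -524049245/85180554 ≈ -6.1522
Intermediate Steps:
(-15934 - 1*15334)/(-2662 - 1*24032) + 46739/(-6382) = (-15934 - 15334)/(-2662 - 24032) + 46739*(-1/6382) = -31268/(-26694) - 46739/6382 = -31268*(-1/26694) - 46739/6382 = 15634/13347 - 46739/6382 = -524049245/85180554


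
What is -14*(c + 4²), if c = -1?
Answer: -210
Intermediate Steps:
-14*(c + 4²) = -14*(-1 + 4²) = -14*(-1 + 16) = -14*15 = -210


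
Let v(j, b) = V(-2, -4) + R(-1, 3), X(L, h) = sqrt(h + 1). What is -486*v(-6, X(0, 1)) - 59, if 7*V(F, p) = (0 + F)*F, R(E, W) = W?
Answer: -12563/7 ≈ -1794.7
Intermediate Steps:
X(L, h) = sqrt(1 + h)
V(F, p) = F**2/7 (V(F, p) = ((0 + F)*F)/7 = (F*F)/7 = F**2/7)
v(j, b) = 25/7 (v(j, b) = (1/7)*(-2)**2 + 3 = (1/7)*4 + 3 = 4/7 + 3 = 25/7)
-486*v(-6, X(0, 1)) - 59 = -486*25/7 - 59 = -12150/7 - 59 = -12563/7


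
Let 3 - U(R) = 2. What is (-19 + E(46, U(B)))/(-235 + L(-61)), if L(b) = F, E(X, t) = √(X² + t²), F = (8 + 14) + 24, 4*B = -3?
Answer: 19/189 - √2117/189 ≈ -0.14291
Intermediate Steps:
B = -¾ (B = (¼)*(-3) = -¾ ≈ -0.75000)
U(R) = 1 (U(R) = 3 - 1*2 = 3 - 2 = 1)
F = 46 (F = 22 + 24 = 46)
L(b) = 46
(-19 + E(46, U(B)))/(-235 + L(-61)) = (-19 + √(46² + 1²))/(-235 + 46) = (-19 + √(2116 + 1))/(-189) = (-19 + √2117)*(-1/189) = 19/189 - √2117/189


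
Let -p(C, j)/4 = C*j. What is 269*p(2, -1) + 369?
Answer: 2521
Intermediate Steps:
p(C, j) = -4*C*j
269*p(2, -1) + 369 = 269*(-4*2*(-1)) + 369 = 269*8 + 369 = 2152 + 369 = 2521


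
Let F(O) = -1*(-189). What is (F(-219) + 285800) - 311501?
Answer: -25512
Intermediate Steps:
F(O) = 189
(F(-219) + 285800) - 311501 = (189 + 285800) - 311501 = 285989 - 311501 = -25512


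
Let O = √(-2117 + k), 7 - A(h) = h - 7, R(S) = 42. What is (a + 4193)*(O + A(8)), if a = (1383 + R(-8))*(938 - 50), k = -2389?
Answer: 7617558 + 1269593*I*√4506 ≈ 7.6176e+6 + 8.5224e+7*I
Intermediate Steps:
A(h) = 14 - h (A(h) = 7 - (h - 7) = 7 - (-7 + h) = 7 + (7 - h) = 14 - h)
a = 1265400 (a = (1383 + 42)*(938 - 50) = 1425*888 = 1265400)
O = I*√4506 (O = √(-2117 - 2389) = √(-4506) = I*√4506 ≈ 67.127*I)
(a + 4193)*(O + A(8)) = (1265400 + 4193)*(I*√4506 + (14 - 1*8)) = 1269593*(I*√4506 + (14 - 8)) = 1269593*(I*√4506 + 6) = 1269593*(6 + I*√4506) = 7617558 + 1269593*I*√4506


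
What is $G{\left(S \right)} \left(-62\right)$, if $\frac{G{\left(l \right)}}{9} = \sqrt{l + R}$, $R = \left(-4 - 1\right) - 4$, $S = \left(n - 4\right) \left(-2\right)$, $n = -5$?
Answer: $-1674$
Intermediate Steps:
$S = 18$ ($S = \left(-5 - 4\right) \left(-2\right) = \left(-9\right) \left(-2\right) = 18$)
$R = -9$ ($R = -5 - 4 = -9$)
$G{\left(l \right)} = 9 \sqrt{-9 + l}$ ($G{\left(l \right)} = 9 \sqrt{l - 9} = 9 \sqrt{-9 + l}$)
$G{\left(S \right)} \left(-62\right) = 9 \sqrt{-9 + 18} \left(-62\right) = 9 \sqrt{9} \left(-62\right) = 9 \cdot 3 \left(-62\right) = 27 \left(-62\right) = -1674$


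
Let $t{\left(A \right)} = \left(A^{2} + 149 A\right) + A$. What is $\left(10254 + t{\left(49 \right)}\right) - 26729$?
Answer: $-6724$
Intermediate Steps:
$t{\left(A \right)} = A^{2} + 150 A$
$\left(10254 + t{\left(49 \right)}\right) - 26729 = \left(10254 + 49 \left(150 + 49\right)\right) - 26729 = \left(10254 + 49 \cdot 199\right) - 26729 = \left(10254 + 9751\right) - 26729 = 20005 - 26729 = -6724$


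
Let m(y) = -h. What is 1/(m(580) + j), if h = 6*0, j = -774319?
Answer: -1/774319 ≈ -1.2915e-6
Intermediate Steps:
h = 0
m(y) = 0 (m(y) = -1*0 = 0)
1/(m(580) + j) = 1/(0 - 774319) = 1/(-774319) = -1/774319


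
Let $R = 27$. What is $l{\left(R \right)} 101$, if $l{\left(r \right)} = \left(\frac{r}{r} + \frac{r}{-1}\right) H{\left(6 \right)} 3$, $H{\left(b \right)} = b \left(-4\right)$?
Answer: $189072$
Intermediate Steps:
$H{\left(b \right)} = - 4 b$
$l{\left(r \right)} = -72 + 72 r$ ($l{\left(r \right)} = \left(\frac{r}{r} + \frac{r}{-1}\right) \left(\left(-4\right) 6\right) 3 = \left(1 + r \left(-1\right)\right) \left(-24\right) 3 = \left(1 - r\right) \left(-24\right) 3 = \left(-24 + 24 r\right) 3 = -72 + 72 r$)
$l{\left(R \right)} 101 = \left(-72 + 72 \cdot 27\right) 101 = \left(-72 + 1944\right) 101 = 1872 \cdot 101 = 189072$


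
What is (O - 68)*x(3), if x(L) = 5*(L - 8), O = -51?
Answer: 2975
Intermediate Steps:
x(L) = -40 + 5*L (x(L) = 5*(-8 + L) = -40 + 5*L)
(O - 68)*x(3) = (-51 - 68)*(-40 + 5*3) = -119*(-40 + 15) = -119*(-25) = 2975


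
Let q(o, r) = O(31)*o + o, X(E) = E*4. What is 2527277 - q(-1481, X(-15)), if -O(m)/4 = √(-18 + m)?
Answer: 2528758 - 5924*√13 ≈ 2.5074e+6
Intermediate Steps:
X(E) = 4*E
O(m) = -4*√(-18 + m)
q(o, r) = o - 4*o*√13 (q(o, r) = (-4*√(-18 + 31))*o + o = (-4*√13)*o + o = -4*o*√13 + o = o - 4*o*√13)
2527277 - q(-1481, X(-15)) = 2527277 - (-1481)*(1 - 4*√13) = 2527277 - (-1481 + 5924*√13) = 2527277 + (1481 - 5924*√13) = 2528758 - 5924*√13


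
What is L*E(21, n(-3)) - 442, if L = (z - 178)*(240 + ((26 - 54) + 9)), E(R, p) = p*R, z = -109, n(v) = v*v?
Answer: -11988145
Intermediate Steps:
n(v) = v**2
E(R, p) = R*p
L = -63427 (L = (-109 - 178)*(240 + ((26 - 54) + 9)) = -287*(240 + (-28 + 9)) = -287*(240 - 19) = -287*221 = -63427)
L*E(21, n(-3)) - 442 = -1331967*(-3)**2 - 442 = -1331967*9 - 442 = -63427*189 - 442 = -11987703 - 442 = -11988145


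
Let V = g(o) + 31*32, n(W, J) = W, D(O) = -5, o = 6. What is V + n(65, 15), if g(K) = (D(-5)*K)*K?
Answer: 877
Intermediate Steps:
g(K) = -5*K**2 (g(K) = (-5*K)*K = -5*K**2)
V = 812 (V = -5*6**2 + 31*32 = -5*36 + 992 = -180 + 992 = 812)
V + n(65, 15) = 812 + 65 = 877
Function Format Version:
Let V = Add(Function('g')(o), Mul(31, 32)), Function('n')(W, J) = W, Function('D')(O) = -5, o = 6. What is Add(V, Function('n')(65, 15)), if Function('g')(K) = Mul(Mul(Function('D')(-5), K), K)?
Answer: 877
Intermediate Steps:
Function('g')(K) = Mul(-5, Pow(K, 2)) (Function('g')(K) = Mul(Mul(-5, K), K) = Mul(-5, Pow(K, 2)))
V = 812 (V = Add(Mul(-5, Pow(6, 2)), Mul(31, 32)) = Add(Mul(-5, 36), 992) = Add(-180, 992) = 812)
Add(V, Function('n')(65, 15)) = Add(812, 65) = 877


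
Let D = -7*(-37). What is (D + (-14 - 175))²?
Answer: 4900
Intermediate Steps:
D = 259
(D + (-14 - 175))² = (259 + (-14 - 175))² = (259 - 189)² = 70² = 4900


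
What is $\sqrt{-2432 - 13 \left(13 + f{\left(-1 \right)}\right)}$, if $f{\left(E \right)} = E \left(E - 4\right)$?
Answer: $i \sqrt{2666} \approx 51.633 i$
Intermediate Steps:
$f{\left(E \right)} = E \left(-4 + E\right)$
$\sqrt{-2432 - 13 \left(13 + f{\left(-1 \right)}\right)} = \sqrt{-2432 - 13 \left(13 - \left(-4 - 1\right)\right)} = \sqrt{-2432 - 13 \left(13 - -5\right)} = \sqrt{-2432 - 13 \left(13 + 5\right)} = \sqrt{-2432 - 234} = \sqrt{-2666} = i \sqrt{2666}$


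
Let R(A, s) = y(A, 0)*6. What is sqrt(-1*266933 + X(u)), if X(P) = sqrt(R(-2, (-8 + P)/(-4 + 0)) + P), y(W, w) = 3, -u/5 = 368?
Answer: sqrt(-266933 + I*sqrt(1822)) ≈ 0.041 + 516.66*I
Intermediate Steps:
u = -1840 (u = -5*368 = -1840)
R(A, s) = 18 (R(A, s) = 3*6 = 18)
X(P) = sqrt(18 + P)
sqrt(-1*266933 + X(u)) = sqrt(-1*266933 + sqrt(18 - 1840)) = sqrt(-266933 + sqrt(-1822)) = sqrt(-266933 + I*sqrt(1822))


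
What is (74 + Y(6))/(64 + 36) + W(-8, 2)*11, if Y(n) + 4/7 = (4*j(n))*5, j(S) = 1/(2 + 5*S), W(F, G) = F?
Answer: -488653/5600 ≈ -87.260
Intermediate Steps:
Y(n) = -4/7 + 20/(2 + 5*n) (Y(n) = -4/7 + (4/(2 + 5*n))*5 = -4/7 + 20/(2 + 5*n))
(74 + Y(6))/(64 + 36) + W(-8, 2)*11 = (74 + 4*(33 - 5*6)/(7*(2 + 5*6)))/(64 + 36) - 8*11 = (74 + 4*(33 - 30)/(7*(2 + 30)))/100 - 88 = (74 + (4/7)*3/32)*(1/100) - 88 = (74 + (4/7)*(1/32)*3)*(1/100) - 88 = (74 + 3/56)*(1/100) - 88 = (4147/56)*(1/100) - 88 = 4147/5600 - 88 = -488653/5600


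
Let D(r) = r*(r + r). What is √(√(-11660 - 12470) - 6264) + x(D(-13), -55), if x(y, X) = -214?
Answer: -214 + √(-6264 + I*√24130) ≈ -213.02 + 79.151*I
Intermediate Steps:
D(r) = 2*r² (D(r) = r*(2*r) = 2*r²)
√(√(-11660 - 12470) - 6264) + x(D(-13), -55) = √(√(-11660 - 12470) - 6264) - 214 = √(√(-24130) - 6264) - 214 = √(I*√24130 - 6264) - 214 = √(-6264 + I*√24130) - 214 = -214 + √(-6264 + I*√24130)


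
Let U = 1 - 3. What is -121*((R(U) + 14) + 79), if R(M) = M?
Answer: -11011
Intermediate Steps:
U = -2
-121*((R(U) + 14) + 79) = -121*((-2 + 14) + 79) = -121*(12 + 79) = -121*91 = -11011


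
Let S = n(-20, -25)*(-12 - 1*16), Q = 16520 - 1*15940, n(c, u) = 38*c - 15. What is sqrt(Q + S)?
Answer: 2*sqrt(5570) ≈ 149.26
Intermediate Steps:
n(c, u) = -15 + 38*c
Q = 580 (Q = 16520 - 15940 = 580)
S = 21700 (S = (-15 + 38*(-20))*(-12 - 1*16) = (-15 - 760)*(-12 - 16) = -775*(-28) = 21700)
sqrt(Q + S) = sqrt(580 + 21700) = sqrt(22280) = 2*sqrt(5570)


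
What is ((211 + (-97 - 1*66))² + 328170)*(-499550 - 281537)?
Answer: -258128945238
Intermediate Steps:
((211 + (-97 - 1*66))² + 328170)*(-499550 - 281537) = ((211 + (-97 - 66))² + 328170)*(-781087) = ((211 - 163)² + 328170)*(-781087) = (48² + 328170)*(-781087) = (2304 + 328170)*(-781087) = 330474*(-781087) = -258128945238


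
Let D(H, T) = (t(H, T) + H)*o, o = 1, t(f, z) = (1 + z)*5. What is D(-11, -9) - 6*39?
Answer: -285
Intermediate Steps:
t(f, z) = 5 + 5*z
D(H, T) = 5 + H + 5*T (D(H, T) = ((5 + 5*T) + H)*1 = (5 + H + 5*T)*1 = 5 + H + 5*T)
D(-11, -9) - 6*39 = (5 - 11 + 5*(-9)) - 6*39 = (5 - 11 - 45) - 234 = -51 - 234 = -285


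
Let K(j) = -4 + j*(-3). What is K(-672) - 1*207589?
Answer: -205577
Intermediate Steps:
K(j) = -4 - 3*j
K(-672) - 1*207589 = (-4 - 3*(-672)) - 1*207589 = (-4 + 2016) - 207589 = 2012 - 207589 = -205577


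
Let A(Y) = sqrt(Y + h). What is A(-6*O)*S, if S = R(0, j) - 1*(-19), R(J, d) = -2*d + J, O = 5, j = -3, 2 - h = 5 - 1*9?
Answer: 50*I*sqrt(6) ≈ 122.47*I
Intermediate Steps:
h = 6 (h = 2 - (5 - 1*9) = 2 - (5 - 9) = 2 - 1*(-4) = 2 + 4 = 6)
A(Y) = sqrt(6 + Y) (A(Y) = sqrt(Y + 6) = sqrt(6 + Y))
R(J, d) = J - 2*d
S = 25 (S = (0 - 2*(-3)) - 1*(-19) = (0 + 6) + 19 = 6 + 19 = 25)
A(-6*O)*S = sqrt(6 - 6*5)*25 = sqrt(6 - 30)*25 = sqrt(-24)*25 = (2*I*sqrt(6))*25 = 50*I*sqrt(6)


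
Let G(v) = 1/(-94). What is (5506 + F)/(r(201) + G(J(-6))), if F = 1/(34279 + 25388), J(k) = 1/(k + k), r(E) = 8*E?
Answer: 30881491282/9018726717 ≈ 3.4242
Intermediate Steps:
J(k) = 1/(2*k)
F = 1/59667 ≈ 1.6760e-5
G(v) = -1/94
(5506 + F)/(r(201) + G(J(-6))) = (5506 + 1/59667)/(8*201 - 1/94) = 328526503/(59667*(1608 - 1/94)) = 328526503/(59667*(151151/94)) = (328526503/59667)*(94/151151) = 30881491282/9018726717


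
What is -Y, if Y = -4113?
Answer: 4113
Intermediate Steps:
-Y = -1*(-4113) = 4113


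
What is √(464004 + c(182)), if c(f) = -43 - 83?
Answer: 3*√51542 ≈ 681.09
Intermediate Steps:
c(f) = -126
√(464004 + c(182)) = √(464004 - 126) = √463878 = 3*√51542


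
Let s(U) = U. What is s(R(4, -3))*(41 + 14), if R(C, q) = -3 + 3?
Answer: 0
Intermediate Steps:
R(C, q) = 0
s(R(4, -3))*(41 + 14) = 0*(41 + 14) = 0*55 = 0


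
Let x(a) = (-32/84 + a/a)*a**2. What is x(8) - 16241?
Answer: -340229/21 ≈ -16201.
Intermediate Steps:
x(a) = 13*a**2/21 (x(a) = (-32*1/84 + 1)*a**2 = (-8/21 + 1)*a**2 = 13*a**2/21)
x(8) - 16241 = (13/21)*8**2 - 16241 = (13/21)*64 - 16241 = 832/21 - 16241 = -340229/21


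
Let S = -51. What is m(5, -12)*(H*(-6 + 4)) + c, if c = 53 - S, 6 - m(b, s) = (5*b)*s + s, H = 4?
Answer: -2440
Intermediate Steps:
m(b, s) = 6 - s - 5*b*s (m(b, s) = 6 - ((5*b)*s + s) = 6 - (5*b*s + s) = 6 - (s + 5*b*s) = 6 + (-s - 5*b*s) = 6 - s - 5*b*s)
c = 104 (c = 53 - 1*(-51) = 53 + 51 = 104)
m(5, -12)*(H*(-6 + 4)) + c = (6 - 1*(-12) - 5*5*(-12))*(4*(-6 + 4)) + 104 = (6 + 12 + 300)*(4*(-2)) + 104 = 318*(-8) + 104 = -2544 + 104 = -2440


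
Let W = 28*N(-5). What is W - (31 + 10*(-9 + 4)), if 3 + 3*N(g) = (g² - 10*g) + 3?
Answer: 719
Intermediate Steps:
N(g) = -10*g/3 + g²/3 (N(g) = -1 + ((g² - 10*g) + 3)/3 = -1 + (3 + g² - 10*g)/3 = -1 + (1 - 10*g/3 + g²/3) = -10*g/3 + g²/3)
W = 700 (W = 28*((⅓)*(-5)*(-10 - 5)) = 28*((⅓)*(-5)*(-15)) = 28*25 = 700)
W - (31 + 10*(-9 + 4)) = 700 - (31 + 10*(-9 + 4)) = 700 - (31 + 10*(-5)) = 700 - (31 - 50) = 700 - 1*(-19) = 700 + 19 = 719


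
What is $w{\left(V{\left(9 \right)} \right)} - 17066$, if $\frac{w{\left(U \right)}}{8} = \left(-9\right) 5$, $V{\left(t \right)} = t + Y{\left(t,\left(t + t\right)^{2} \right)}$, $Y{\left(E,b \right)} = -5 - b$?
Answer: $-17426$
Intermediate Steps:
$V{\left(t \right)} = -5 + t - 4 t^{2}$ ($V{\left(t \right)} = t - \left(5 + \left(t + t\right)^{2}\right) = t - \left(5 + \left(2 t\right)^{2}\right) = t - \left(5 + 4 t^{2}\right) = -5 + t - 4 t^{2}$)
$w{\left(U \right)} = -360$ ($w{\left(U \right)} = 8 \left(\left(-9\right) 5\right) = 8 \left(-45\right) = -360$)
$w{\left(V{\left(9 \right)} \right)} - 17066 = -360 - 17066 = -17426$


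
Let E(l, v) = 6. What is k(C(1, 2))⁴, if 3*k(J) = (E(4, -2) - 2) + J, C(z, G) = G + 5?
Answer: 14641/81 ≈ 180.75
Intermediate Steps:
C(z, G) = 5 + G
k(J) = 4/3 + J/3 (k(J) = ((6 - 2) + J)/3 = (4 + J)/3 = 4/3 + J/3)
k(C(1, 2))⁴ = (4/3 + (5 + 2)/3)⁴ = (4/3 + (⅓)*7)⁴ = (4/3 + 7/3)⁴ = (11/3)⁴ = 14641/81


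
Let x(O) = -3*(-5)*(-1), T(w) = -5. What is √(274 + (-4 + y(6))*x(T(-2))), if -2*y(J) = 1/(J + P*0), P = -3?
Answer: 3*√149/2 ≈ 18.310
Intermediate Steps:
x(O) = -15 (x(O) = 15*(-1) = -15)
y(J) = -1/(2*J) (y(J) = -1/(2*(J - 3*0)) = -1/(2*(J + 0)) = -1/(2*J))
√(274 + (-4 + y(6))*x(T(-2))) = √(274 + (-4 - ½/6)*(-15)) = √(274 + (-4 - ½*⅙)*(-15)) = √(274 + (-4 - 1/12)*(-15)) = √(274 - 49/12*(-15)) = √(274 + 245/4) = √(1341/4) = 3*√149/2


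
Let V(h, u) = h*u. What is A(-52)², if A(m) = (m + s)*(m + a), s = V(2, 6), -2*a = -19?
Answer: 2890000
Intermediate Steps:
a = 19/2 (a = -½*(-19) = 19/2 ≈ 9.5000)
s = 12 (s = 2*6 = 12)
A(m) = (12 + m)*(19/2 + m) (A(m) = (m + 12)*(m + 19/2) = (12 + m)*(19/2 + m))
A(-52)² = (114 + (-52)² + (43/2)*(-52))² = (114 + 2704 - 1118)² = 1700² = 2890000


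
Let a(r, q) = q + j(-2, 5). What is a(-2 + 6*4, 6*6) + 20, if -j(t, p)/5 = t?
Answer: 66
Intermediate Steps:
j(t, p) = -5*t
a(r, q) = 10 + q (a(r, q) = q - 5*(-2) = q + 10 = 10 + q)
a(-2 + 6*4, 6*6) + 20 = (10 + 6*6) + 20 = (10 + 36) + 20 = 46 + 20 = 66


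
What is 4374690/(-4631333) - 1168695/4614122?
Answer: -25597969092615/21369535484626 ≈ -1.1979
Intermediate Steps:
4374690/(-4631333) - 1168695/4614122 = 4374690*(-1/4631333) - 1168695*1/4614122 = -4374690/4631333 - 1168695/4614122 = -25597969092615/21369535484626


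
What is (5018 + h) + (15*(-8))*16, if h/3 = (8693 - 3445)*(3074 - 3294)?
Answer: -3460582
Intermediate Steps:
h = -3463680 (h = 3*((8693 - 3445)*(3074 - 3294)) = 3*(5248*(-220)) = 3*(-1154560) = -3463680)
(5018 + h) + (15*(-8))*16 = (5018 - 3463680) + (15*(-8))*16 = -3458662 - 120*16 = -3458662 - 1920 = -3460582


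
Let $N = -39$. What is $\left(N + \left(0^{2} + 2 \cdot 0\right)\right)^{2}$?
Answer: $1521$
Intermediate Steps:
$\left(N + \left(0^{2} + 2 \cdot 0\right)\right)^{2} = \left(-39 + \left(0^{2} + 2 \cdot 0\right)\right)^{2} = \left(-39 + \left(0 + 0\right)\right)^{2} = \left(-39 + 0\right)^{2} = \left(-39\right)^{2} = 1521$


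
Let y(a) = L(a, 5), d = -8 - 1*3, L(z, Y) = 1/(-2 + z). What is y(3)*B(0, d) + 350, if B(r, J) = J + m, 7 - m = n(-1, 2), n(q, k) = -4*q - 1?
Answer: 343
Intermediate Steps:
n(q, k) = -1 - 4*q
m = 4 (m = 7 - (-1 - 4*(-1)) = 7 - (-1 + 4) = 7 - 1*3 = 7 - 3 = 4)
d = -11 (d = -8 - 3 = -11)
y(a) = 1/(-2 + a)
B(r, J) = 4 + J (B(r, J) = J + 4 = 4 + J)
y(3)*B(0, d) + 350 = (4 - 11)/(-2 + 3) + 350 = -7/1 + 350 = 1*(-7) + 350 = -7 + 350 = 343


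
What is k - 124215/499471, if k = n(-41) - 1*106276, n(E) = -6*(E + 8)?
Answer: -7569001279/71353 ≈ -1.0608e+5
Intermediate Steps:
n(E) = -48 - 6*E (n(E) = -6*(8 + E) = -48 - 6*E)
k = -106078 (k = (-48 - 6*(-41)) - 1*106276 = (-48 + 246) - 106276 = 198 - 106276 = -106078)
k - 124215/499471 = -106078 - 124215/499471 = -106078 - 124215*1/499471 = -106078 - 17745/71353 = -7569001279/71353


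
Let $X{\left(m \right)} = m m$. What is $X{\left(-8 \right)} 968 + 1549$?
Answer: $63501$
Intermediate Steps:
$X{\left(m \right)} = m^{2}$
$X{\left(-8 \right)} 968 + 1549 = \left(-8\right)^{2} \cdot 968 + 1549 = 64 \cdot 968 + 1549 = 61952 + 1549 = 63501$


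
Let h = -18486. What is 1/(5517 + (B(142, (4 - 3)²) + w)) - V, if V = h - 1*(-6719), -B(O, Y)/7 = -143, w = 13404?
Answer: 234422175/19922 ≈ 11767.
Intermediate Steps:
B(O, Y) = 1001 (B(O, Y) = -7*(-143) = 1001)
V = -11767 (V = -18486 - 1*(-6719) = -18486 + 6719 = -11767)
1/(5517 + (B(142, (4 - 3)²) + w)) - V = 1/(5517 + (1001 + 13404)) - 1*(-11767) = 1/(5517 + 14405) + 11767 = 1/19922 + 11767 = 234422175/19922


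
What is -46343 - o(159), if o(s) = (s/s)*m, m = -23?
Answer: -46320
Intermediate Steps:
o(s) = -23 (o(s) = (s/s)*(-23) = 1*(-23) = -23)
-46343 - o(159) = -46343 - 1*(-23) = -46343 + 23 = -46320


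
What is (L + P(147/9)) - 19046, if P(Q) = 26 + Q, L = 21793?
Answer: 8368/3 ≈ 2789.3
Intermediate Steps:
(L + P(147/9)) - 19046 = (21793 + (26 + 147/9)) - 19046 = (21793 + (26 + 147*(⅑))) - 19046 = (21793 + (26 + 49/3)) - 19046 = (21793 + 127/3) - 19046 = 65506/3 - 19046 = 8368/3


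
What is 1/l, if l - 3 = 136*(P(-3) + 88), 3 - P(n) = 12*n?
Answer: 1/17275 ≈ 5.7887e-5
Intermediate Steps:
P(n) = 3 - 12*n
l = 17275 (l = 3 + 136*((3 - 12*(-3)) + 88) = 3 + 136*((3 + 36) + 88) = 3 + 136*(39 + 88) = 3 + 136*127 = 3 + 17272 = 17275)
1/l = 1/17275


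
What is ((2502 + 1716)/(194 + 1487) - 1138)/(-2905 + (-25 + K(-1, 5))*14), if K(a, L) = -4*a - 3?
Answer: 272680/778303 ≈ 0.35035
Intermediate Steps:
K(a, L) = -3 - 4*a
((2502 + 1716)/(194 + 1487) - 1138)/(-2905 + (-25 + K(-1, 5))*14) = ((2502 + 1716)/(194 + 1487) - 1138)/(-2905 + (-25 + (-3 - 4*(-1)))*14) = (4218/1681 - 1138)/(-2905 + (-25 + (-3 + 4))*14) = (4218*(1/1681) - 1138)/(-2905 + (-25 + 1)*14) = (4218/1681 - 1138)/(-2905 - 24*14) = -1908760/(1681*(-2905 - 336)) = -1908760/1681/(-3241) = -1908760/1681*(-1/3241) = 272680/778303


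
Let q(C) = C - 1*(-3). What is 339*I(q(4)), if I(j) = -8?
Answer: -2712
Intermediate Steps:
q(C) = 3 + C (q(C) = C + 3 = 3 + C)
339*I(q(4)) = 339*(-8) = -2712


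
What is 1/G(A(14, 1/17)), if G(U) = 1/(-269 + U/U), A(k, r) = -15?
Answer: -268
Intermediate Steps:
G(U) = -1/268 (G(U) = 1/(-269 + 1) = 1/(-268) = -1/268)
1/G(A(14, 1/17)) = 1/(-1/268) = -268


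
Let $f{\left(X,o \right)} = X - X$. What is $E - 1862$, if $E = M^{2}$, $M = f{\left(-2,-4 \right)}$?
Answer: $-1862$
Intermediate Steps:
$f{\left(X,o \right)} = 0$
$M = 0$
$E = 0$ ($E = 0^{2} = 0$)
$E - 1862 = 0 - 1862 = -1862$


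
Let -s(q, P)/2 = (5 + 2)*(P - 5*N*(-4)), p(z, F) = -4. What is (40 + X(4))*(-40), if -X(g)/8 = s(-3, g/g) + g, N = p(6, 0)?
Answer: 353600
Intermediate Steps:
N = -4
s(q, P) = 1120 - 14*P (s(q, P) = -2*(5 + 2)*(P - 5*(-4)*(-4)) = -14*(P + 20*(-4)) = -14*(P - 80) = -14*(-80 + P) = -2*(-560 + 7*P) = 1120 - 14*P)
X(g) = -8848 - 8*g (X(g) = -8*((1120 - 14*g/g) + g) = -8*((1120 - 14*1) + g) = -8*((1120 - 14) + g) = -8*(1106 + g) = -8848 - 8*g)
(40 + X(4))*(-40) = (40 + (-8848 - 8*4))*(-40) = (40 + (-8848 - 32))*(-40) = (40 - 8880)*(-40) = -8840*(-40) = 353600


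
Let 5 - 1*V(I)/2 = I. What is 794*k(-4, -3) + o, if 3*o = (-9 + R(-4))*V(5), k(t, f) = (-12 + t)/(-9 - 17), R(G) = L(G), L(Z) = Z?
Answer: 6352/13 ≈ 488.62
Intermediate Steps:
V(I) = 10 - 2*I
R(G) = G
k(t, f) = 6/13 - t/26 (k(t, f) = (-12 + t)/(-26) = (-12 + t)*(-1/26) = 6/13 - t/26)
o = 0 (o = ((-9 - 4)*(10 - 2*5))/3 = (-13*(10 - 10))/3 = (-13*0)/3 = (⅓)*0 = 0)
794*k(-4, -3) + o = 794*(6/13 - 1/26*(-4)) + 0 = 794*(6/13 + 2/13) + 0 = 794*(8/13) + 0 = 6352/13 + 0 = 6352/13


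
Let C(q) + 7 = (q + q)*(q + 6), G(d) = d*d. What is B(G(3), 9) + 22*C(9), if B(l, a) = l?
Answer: 5795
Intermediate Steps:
G(d) = d²
C(q) = -7 + 2*q*(6 + q) (C(q) = -7 + (q + q)*(q + 6) = -7 + (2*q)*(6 + q) = -7 + 2*q*(6 + q))
B(G(3), 9) + 22*C(9) = 3² + 22*(-7 + 2*9² + 12*9) = 9 + 22*(-7 + 2*81 + 108) = 9 + 22*(-7 + 162 + 108) = 9 + 22*263 = 9 + 5786 = 5795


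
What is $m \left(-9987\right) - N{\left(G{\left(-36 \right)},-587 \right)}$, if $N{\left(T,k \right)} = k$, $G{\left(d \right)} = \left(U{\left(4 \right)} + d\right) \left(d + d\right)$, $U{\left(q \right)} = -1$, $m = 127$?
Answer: $-1267762$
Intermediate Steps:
$G{\left(d \right)} = 2 d \left(-1 + d\right)$ ($G{\left(d \right)} = \left(-1 + d\right) \left(d + d\right) = \left(-1 + d\right) 2 d = 2 d \left(-1 + d\right)$)
$m \left(-9987\right) - N{\left(G{\left(-36 \right)},-587 \right)} = 127 \left(-9987\right) - -587 = -1268349 + 587 = -1267762$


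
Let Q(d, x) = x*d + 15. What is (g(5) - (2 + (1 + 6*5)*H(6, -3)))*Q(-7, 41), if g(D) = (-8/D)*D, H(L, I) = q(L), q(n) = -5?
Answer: -39440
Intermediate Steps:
H(L, I) = -5
Q(d, x) = 15 + d*x (Q(d, x) = d*x + 15 = 15 + d*x)
g(D) = -8
(g(5) - (2 + (1 + 6*5)*H(6, -3)))*Q(-7, 41) = (-8 - (2 + (1 + 6*5)*(-5)))*(15 - 7*41) = (-8 - (2 + (1 + 30)*(-5)))*(15 - 287) = (-8 - (2 + 31*(-5)))*(-272) = (-8 - (2 - 155))*(-272) = (-8 - 1*(-153))*(-272) = (-8 + 153)*(-272) = 145*(-272) = -39440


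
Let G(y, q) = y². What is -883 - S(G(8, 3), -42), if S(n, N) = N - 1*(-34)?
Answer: -875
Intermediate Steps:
S(n, N) = 34 + N (S(n, N) = N + 34 = 34 + N)
-883 - S(G(8, 3), -42) = -883 - (34 - 42) = -883 - 1*(-8) = -883 + 8 = -875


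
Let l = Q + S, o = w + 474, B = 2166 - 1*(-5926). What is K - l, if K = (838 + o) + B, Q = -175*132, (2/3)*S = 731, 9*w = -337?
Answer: 564661/18 ≈ 31370.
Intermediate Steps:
w = -337/9 (w = (⅑)*(-337) = -337/9 ≈ -37.444)
B = 8092 (B = 2166 + 5926 = 8092)
S = 2193/2 (S = (3/2)*731 = 2193/2 ≈ 1096.5)
o = 3929/9 (o = -337/9 + 474 = 3929/9 ≈ 436.56)
Q = -23100
K = 84299/9 (K = (838 + 3929/9) + 8092 = 11471/9 + 8092 = 84299/9 ≈ 9366.6)
l = -44007/2 (l = -23100 + 2193/2 = -44007/2 ≈ -22004.)
K - l = 84299/9 - 1*(-44007/2) = 84299/9 + 44007/2 = 564661/18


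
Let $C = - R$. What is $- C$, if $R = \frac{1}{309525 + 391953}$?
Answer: $\frac{1}{701478} \approx 1.4256 \cdot 10^{-6}$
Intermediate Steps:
$R = \frac{1}{701478} \approx 1.4256 \cdot 10^{-6}$
$C = - \frac{1}{701478}$ ($C = \left(-1\right) \frac{1}{701478} = - \frac{1}{701478} \approx -1.4256 \cdot 10^{-6}$)
$- C = \left(-1\right) \left(- \frac{1}{701478}\right) = \frac{1}{701478}$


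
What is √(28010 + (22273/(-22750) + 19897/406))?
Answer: 2*√30532049390570/65975 ≈ 167.51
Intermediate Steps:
√(28010 + (22273/(-22750) + 19897/406)) = √(28010 + (22273*(-1/22750) + 19897*(1/406))) = √(28010 + (-22273/22750 + 19897/406)) = √(28010 + 15843354/329875) = √(9255642104/329875) = 2*√30532049390570/65975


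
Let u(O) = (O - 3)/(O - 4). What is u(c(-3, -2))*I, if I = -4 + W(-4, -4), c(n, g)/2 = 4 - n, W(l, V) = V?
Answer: -44/5 ≈ -8.8000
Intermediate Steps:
c(n, g) = 8 - 2*n (c(n, g) = 2*(4 - n) = 8 - 2*n)
u(O) = (-3 + O)/(-4 + O)
I = -8 (I = -4 - 4 = -8)
u(c(-3, -2))*I = ((-3 + (8 - 2*(-3)))/(-4 + (8 - 2*(-3))))*(-8) = ((-3 + (8 + 6))/(-4 + (8 + 6)))*(-8) = ((-3 + 14)/(-4 + 14))*(-8) = (11/10)*(-8) = -44/5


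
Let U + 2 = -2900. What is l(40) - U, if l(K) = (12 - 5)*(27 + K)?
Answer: 3371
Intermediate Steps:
l(K) = 189 + 7*K (l(K) = 7*(27 + K) = 189 + 7*K)
U = -2902 (U = -2 - 2900 = -2902)
l(40) - U = (189 + 7*40) - 1*(-2902) = (189 + 280) + 2902 = 469 + 2902 = 3371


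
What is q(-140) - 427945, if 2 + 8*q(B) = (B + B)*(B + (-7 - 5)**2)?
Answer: -1712341/4 ≈ -4.2809e+5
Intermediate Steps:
q(B) = -1/4 + B*(144 + B)/4 (q(B) = -1/4 + ((B + B)*(B + (-7 - 5)**2))/8 = -1/4 + ((2*B)*(B + (-12)**2))/8 = -1/4 + ((2*B)*(B + 144))/8 = -1/4 + ((2*B)*(144 + B))/8 = -1/4 + (2*B*(144 + B))/8 = -1/4 + B*(144 + B)/4)
q(-140) - 427945 = (-1/4 + 36*(-140) + (1/4)*(-140)**2) - 427945 = (-1/4 - 5040 + (1/4)*19600) - 427945 = (-1/4 - 5040 + 4900) - 427945 = -561/4 - 427945 = -1712341/4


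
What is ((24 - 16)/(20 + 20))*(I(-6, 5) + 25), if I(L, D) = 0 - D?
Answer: 4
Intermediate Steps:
I(L, D) = -D
((24 - 16)/(20 + 20))*(I(-6, 5) + 25) = ((24 - 16)/(20 + 20))*(-1*5 + 25) = (8/40)*(-5 + 25) = (8*(1/40))*20 = (⅕)*20 = 4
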